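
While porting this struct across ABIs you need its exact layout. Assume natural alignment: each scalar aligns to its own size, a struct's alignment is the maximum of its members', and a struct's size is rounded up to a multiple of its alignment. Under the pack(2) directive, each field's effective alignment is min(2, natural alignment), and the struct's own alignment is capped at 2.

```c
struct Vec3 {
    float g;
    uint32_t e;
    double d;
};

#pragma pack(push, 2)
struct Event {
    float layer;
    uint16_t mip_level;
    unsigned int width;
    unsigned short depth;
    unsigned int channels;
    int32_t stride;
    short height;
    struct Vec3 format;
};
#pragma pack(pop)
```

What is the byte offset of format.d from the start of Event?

Vec3: g at 0 (size 4, align 4) → ends 4; e at 4 (size 4, align 4) → ends 8; d at 8 (size 8, align 8) → ends 16; total 16 bytes, alignment 8
layer at 0 (size 4, align 2) → ends 4
mip_level at 4 (size 2, align 2) → ends 6
width at 6 (size 4, align 2) → ends 10
depth at 10 (size 2, align 2) → ends 12
channels at 12 (size 4, align 2) → ends 16
stride at 16 (size 4, align 2) → ends 20
height at 20 (size 2, align 2) → ends 22
format at 22 (size 16, align 2) → ends 38
within Vec3: d at 8
22 + 8 = 30

30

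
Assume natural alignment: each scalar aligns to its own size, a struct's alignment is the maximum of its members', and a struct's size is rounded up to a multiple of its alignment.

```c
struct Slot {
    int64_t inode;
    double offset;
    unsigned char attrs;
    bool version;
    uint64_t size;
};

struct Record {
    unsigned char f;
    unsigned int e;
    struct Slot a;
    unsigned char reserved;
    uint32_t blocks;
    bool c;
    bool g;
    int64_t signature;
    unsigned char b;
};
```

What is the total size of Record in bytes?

72

Slot: @0: inode [8B, align 8] → 8; @8: offset [8B, align 8] → 16; @16: attrs [1B, align 1] → 17; @17: version [1B, align 1] → 18; +6 pad (align 8); @24: size [8B, align 8] → 32; size 32, align 8
@0: f [1B, align 1] → 1
+3 pad (align 4)
@4: e [4B, align 4] → 8
@8: a [32B, align 8] → 40
@40: reserved [1B, align 1] → 41
+3 pad (align 4)
@44: blocks [4B, align 4] → 48
@48: c [1B, align 1] → 49
@49: g [1B, align 1] → 50
+6 pad (align 8)
@56: signature [8B, align 8] → 64
@64: b [1B, align 1] → 65
+7 tail pad (align 8)
size 72, align 8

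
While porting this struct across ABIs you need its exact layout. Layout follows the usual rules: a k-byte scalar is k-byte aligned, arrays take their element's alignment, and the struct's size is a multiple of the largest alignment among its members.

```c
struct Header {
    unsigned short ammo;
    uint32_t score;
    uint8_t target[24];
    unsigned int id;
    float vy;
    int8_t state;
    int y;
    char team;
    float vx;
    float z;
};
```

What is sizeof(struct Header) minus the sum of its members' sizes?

8

@0: ammo [2B, align 2] → 2
+2 pad (align 4)
@4: score [4B, align 4] → 8
@8: target [24B, align 1] → 32
@32: id [4B, align 4] → 36
@36: vy [4B, align 4] → 40
@40: state [1B, align 1] → 41
+3 pad (align 4)
@44: y [4B, align 4] → 48
@48: team [1B, align 1] → 49
+3 pad (align 4)
@52: vx [4B, align 4] → 56
@56: z [4B, align 4] → 60
size 60, align 4
data bytes 52, size 60 → padding 8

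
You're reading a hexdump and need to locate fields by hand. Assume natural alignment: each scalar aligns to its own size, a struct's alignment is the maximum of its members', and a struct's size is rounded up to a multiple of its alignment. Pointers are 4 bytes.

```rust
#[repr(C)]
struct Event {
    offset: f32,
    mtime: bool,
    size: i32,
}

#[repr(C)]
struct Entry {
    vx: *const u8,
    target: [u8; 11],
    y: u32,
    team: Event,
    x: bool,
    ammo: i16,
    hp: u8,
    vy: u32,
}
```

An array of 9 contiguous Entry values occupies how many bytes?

396

Event: offset at 0 (size 4, align 4) → ends 4; mtime at 4 (size 1, align 1) → ends 5; pad 3 to align 4 for size; size at 8 (size 4, align 4) → ends 12; total 12 bytes, alignment 4
vx at 0 (size 4, align 4) → ends 4
target at 4 (size 11, align 1) → ends 15
pad 1 to align 4 for y
y at 16 (size 4, align 4) → ends 20
team at 20 (size 12, align 4) → ends 32
x at 32 (size 1, align 1) → ends 33
pad 1 to align 2 for ammo
ammo at 34 (size 2, align 2) → ends 36
hp at 36 (size 1, align 1) → ends 37
pad 3 to align 4 for vy
vy at 40 (size 4, align 4) → ends 44
total 44 bytes, alignment 4
array of 9: 9 × 44 = 396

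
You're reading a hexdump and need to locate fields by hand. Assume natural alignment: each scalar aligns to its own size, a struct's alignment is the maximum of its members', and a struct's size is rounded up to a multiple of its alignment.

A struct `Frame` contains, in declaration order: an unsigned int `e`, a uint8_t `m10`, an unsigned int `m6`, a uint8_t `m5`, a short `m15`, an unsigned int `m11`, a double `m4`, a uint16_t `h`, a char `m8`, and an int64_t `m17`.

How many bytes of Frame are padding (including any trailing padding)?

@0: e [4B, align 4] → 4
@4: m10 [1B, align 1] → 5
+3 pad (align 4)
@8: m6 [4B, align 4] → 12
@12: m5 [1B, align 1] → 13
+1 pad (align 2)
@14: m15 [2B, align 2] → 16
@16: m11 [4B, align 4] → 20
+4 pad (align 8)
@24: m4 [8B, align 8] → 32
@32: h [2B, align 2] → 34
@34: m8 [1B, align 1] → 35
+5 pad (align 8)
@40: m17 [8B, align 8] → 48
size 48, align 8
data bytes 35, size 48 → padding 13

13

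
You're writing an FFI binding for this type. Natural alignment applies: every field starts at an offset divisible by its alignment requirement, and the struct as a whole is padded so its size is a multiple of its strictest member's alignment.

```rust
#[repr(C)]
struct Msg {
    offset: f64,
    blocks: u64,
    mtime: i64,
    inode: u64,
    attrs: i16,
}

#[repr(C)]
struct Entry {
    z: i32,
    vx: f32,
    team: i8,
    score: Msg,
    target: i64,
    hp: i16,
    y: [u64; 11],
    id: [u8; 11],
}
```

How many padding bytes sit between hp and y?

Msg: @0: offset [8B, align 8] → 8; @8: blocks [8B, align 8] → 16; @16: mtime [8B, align 8] → 24; @24: inode [8B, align 8] → 32; @32: attrs [2B, align 2] → 34; +6 tail pad (align 8); size 40, align 8
@0: z [4B, align 4] → 4
@4: vx [4B, align 4] → 8
@8: team [1B, align 1] → 9
+7 pad (align 8)
@16: score [40B, align 8] → 56
@56: target [8B, align 8] → 64
@64: hp [2B, align 2] → 66
+6 pad (align 8)
@72: y [88B, align 8] → 160

6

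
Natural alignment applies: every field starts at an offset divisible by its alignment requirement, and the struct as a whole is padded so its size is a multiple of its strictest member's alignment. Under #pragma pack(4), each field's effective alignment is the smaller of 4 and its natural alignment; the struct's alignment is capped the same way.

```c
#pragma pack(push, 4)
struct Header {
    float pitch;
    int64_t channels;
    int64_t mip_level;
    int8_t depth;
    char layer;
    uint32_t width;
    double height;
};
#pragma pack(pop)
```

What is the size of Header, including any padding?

@0: pitch [4B, align 4] → 4
@4: channels [8B, align 4] → 12
@12: mip_level [8B, align 4] → 20
@20: depth [1B, align 1] → 21
@21: layer [1B, align 1] → 22
+2 pad (align 4)
@24: width [4B, align 4] → 28
@28: height [8B, align 4] → 36
size 36, align 4

36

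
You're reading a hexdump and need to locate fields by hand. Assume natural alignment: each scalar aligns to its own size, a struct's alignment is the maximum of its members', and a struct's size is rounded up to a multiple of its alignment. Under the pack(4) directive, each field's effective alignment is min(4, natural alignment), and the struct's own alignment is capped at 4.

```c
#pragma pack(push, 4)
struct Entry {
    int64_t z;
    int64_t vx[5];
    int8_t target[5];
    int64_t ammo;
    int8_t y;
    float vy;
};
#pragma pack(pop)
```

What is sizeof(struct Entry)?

0..8  z  (8B, 4-aligned)
8..48  vx  (40B, 4-aligned)
48..53  target  (5B, 1-aligned)
53..56  -- padding (3B)
56..64  ammo  (8B, 4-aligned)
64..65  y  (1B, 1-aligned)
65..68  -- padding (3B)
68..72  vy  (4B, 4-aligned)
sizeof = 72, alignof = 4

72 bytes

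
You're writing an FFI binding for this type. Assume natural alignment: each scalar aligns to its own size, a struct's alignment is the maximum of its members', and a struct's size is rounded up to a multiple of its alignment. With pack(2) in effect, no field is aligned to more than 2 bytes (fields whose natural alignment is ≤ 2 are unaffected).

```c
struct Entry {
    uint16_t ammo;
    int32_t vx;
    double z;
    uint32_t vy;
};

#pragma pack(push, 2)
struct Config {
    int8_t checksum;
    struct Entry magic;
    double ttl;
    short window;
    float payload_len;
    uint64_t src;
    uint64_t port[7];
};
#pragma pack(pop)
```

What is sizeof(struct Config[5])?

Entry: ammo at 0 (size 2, align 2) → ends 2; pad 2 to align 4 for vx; vx at 4 (size 4, align 4) → ends 8; z at 8 (size 8, align 8) → ends 16; vy at 16 (size 4, align 4) → ends 20; tail pad 4 to reach multiple of 8; total 24 bytes, alignment 8
checksum at 0 (size 1, align 1) → ends 1
pad 1 to align 2 for magic
magic at 2 (size 24, align 2) → ends 26
ttl at 26 (size 8, align 2) → ends 34
window at 34 (size 2, align 2) → ends 36
payload_len at 36 (size 4, align 2) → ends 40
src at 40 (size 8, align 2) → ends 48
port at 48 (size 56, align 2) → ends 104
total 104 bytes, alignment 2
array of 5: 5 × 104 = 520

520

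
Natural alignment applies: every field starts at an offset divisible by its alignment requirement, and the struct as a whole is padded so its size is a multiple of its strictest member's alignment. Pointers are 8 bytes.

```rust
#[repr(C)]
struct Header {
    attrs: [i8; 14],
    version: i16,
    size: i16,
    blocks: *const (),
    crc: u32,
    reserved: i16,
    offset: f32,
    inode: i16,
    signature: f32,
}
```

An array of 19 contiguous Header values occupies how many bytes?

1064

attrs at 0 (size 14, align 1) → ends 14
version at 14 (size 2, align 2) → ends 16
size at 16 (size 2, align 2) → ends 18
pad 6 to align 8 for blocks
blocks at 24 (size 8, align 8) → ends 32
crc at 32 (size 4, align 4) → ends 36
reserved at 36 (size 2, align 2) → ends 38
pad 2 to align 4 for offset
offset at 40 (size 4, align 4) → ends 44
inode at 44 (size 2, align 2) → ends 46
pad 2 to align 4 for signature
signature at 48 (size 4, align 4) → ends 52
tail pad 4 to reach multiple of 8
total 56 bytes, alignment 8
array of 19: 19 × 56 = 1064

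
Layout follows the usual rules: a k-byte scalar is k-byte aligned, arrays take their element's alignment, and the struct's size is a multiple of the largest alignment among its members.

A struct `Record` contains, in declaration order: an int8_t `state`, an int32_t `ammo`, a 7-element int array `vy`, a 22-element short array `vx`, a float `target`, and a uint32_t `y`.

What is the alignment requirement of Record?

4

member alignments: state=1, ammo=4, vy=4, vx=2, target=4, y=4
max = 4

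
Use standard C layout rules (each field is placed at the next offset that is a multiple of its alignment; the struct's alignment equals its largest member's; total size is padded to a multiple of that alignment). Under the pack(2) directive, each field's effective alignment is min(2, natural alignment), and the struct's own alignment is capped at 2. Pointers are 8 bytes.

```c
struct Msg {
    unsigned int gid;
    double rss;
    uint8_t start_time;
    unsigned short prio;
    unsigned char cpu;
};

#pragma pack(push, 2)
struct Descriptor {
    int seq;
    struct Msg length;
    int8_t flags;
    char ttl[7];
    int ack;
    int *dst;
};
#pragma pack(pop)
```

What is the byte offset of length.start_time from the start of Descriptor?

20

Msg: 0..4  gid  (4B, 4-aligned); 4..8  -- padding (4B); 8..16  rss  (8B, 8-aligned); 16..17  start_time  (1B, 1-aligned); 17..18  -- padding (1B); 18..20  prio  (2B, 2-aligned); 20..21  cpu  (1B, 1-aligned); 21..24  -- tail padding (3B); sizeof = 24, alignof = 8
0..4  seq  (4B, 2-aligned)
4..28  length  (24B, 2-aligned)
within Msg: start_time at 16
4 + 16 = 20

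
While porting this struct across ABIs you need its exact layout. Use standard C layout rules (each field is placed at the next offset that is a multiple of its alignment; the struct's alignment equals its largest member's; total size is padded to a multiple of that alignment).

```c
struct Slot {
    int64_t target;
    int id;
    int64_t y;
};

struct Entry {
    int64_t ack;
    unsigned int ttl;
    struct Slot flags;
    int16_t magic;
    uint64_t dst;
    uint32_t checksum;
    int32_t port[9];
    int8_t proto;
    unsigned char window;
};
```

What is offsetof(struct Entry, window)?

Slot: target at 0 (size 8, align 8) → ends 8; id at 8 (size 4, align 4) → ends 12; pad 4 to align 8 for y; y at 16 (size 8, align 8) → ends 24; total 24 bytes, alignment 8
ack at 0 (size 8, align 8) → ends 8
ttl at 8 (size 4, align 4) → ends 12
pad 4 to align 8 for flags
flags at 16 (size 24, align 8) → ends 40
magic at 40 (size 2, align 2) → ends 42
pad 6 to align 8 for dst
dst at 48 (size 8, align 8) → ends 56
checksum at 56 (size 4, align 4) → ends 60
port at 60 (size 36, align 4) → ends 96
proto at 96 (size 1, align 1) → ends 97
window at 97 (size 1, align 1) → ends 98

97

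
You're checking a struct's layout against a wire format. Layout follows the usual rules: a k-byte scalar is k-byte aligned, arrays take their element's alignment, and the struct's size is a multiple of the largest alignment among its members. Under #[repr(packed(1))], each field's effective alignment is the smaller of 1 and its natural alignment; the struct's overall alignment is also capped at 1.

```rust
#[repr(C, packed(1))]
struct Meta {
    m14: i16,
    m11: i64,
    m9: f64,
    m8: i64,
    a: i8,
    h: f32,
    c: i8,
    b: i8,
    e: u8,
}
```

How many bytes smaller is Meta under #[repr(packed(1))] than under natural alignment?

14

natural layout:
  @0: m14 [2B, align 2] → 2
  +6 pad (align 8)
  @8: m11 [8B, align 8] → 16
  @16: m9 [8B, align 8] → 24
  @24: m8 [8B, align 8] → 32
  @32: a [1B, align 1] → 33
  +3 pad (align 4)
  @36: h [4B, align 4] → 40
  @40: c [1B, align 1] → 41
  @41: b [1B, align 1] → 42
  @42: e [1B, align 1] → 43
  +5 tail pad (align 8)
  size 48, align 8
packed(1) layout:
  @0: m14 [2B, align 1] → 2
  @2: m11 [8B, align 1] → 10
  @10: m9 [8B, align 1] → 18
  @18: m8 [8B, align 1] → 26
  @26: a [1B, align 1] → 27
  @27: h [4B, align 1] → 31
  @31: c [1B, align 1] → 32
  @32: b [1B, align 1] → 33
  @33: e [1B, align 1] → 34
  size 34, align 1
48 − 34 = 14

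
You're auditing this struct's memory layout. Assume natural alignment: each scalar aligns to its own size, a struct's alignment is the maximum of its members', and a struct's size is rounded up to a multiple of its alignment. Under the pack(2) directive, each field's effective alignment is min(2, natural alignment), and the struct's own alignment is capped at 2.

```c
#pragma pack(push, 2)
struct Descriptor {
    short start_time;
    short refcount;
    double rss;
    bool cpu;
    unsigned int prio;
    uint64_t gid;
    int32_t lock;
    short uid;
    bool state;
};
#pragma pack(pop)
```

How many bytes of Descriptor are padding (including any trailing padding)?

2

start_time at 0 (size 2, align 2) → ends 2
refcount at 2 (size 2, align 2) → ends 4
rss at 4 (size 8, align 2) → ends 12
cpu at 12 (size 1, align 1) → ends 13
pad 1 to align 2 for prio
prio at 14 (size 4, align 2) → ends 18
gid at 18 (size 8, align 2) → ends 26
lock at 26 (size 4, align 2) → ends 30
uid at 30 (size 2, align 2) → ends 32
state at 32 (size 1, align 1) → ends 33
tail pad 1 to reach multiple of 2
total 34 bytes, alignment 2
data bytes 32, size 34 → padding 2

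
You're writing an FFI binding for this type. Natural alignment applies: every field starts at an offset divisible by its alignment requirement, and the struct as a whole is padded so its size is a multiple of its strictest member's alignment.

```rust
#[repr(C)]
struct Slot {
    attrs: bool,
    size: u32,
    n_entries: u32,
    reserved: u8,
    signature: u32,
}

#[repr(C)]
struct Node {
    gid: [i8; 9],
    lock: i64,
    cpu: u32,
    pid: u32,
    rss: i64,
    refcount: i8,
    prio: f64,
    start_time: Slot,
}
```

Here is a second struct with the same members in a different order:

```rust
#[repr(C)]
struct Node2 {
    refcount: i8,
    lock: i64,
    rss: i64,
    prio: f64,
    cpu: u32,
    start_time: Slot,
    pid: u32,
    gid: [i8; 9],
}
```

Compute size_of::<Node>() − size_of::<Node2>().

8

Slot: @0: attrs [1B, align 1] → 1; +3 pad (align 4); @4: size [4B, align 4] → 8; @8: n_entries [4B, align 4] → 12; @12: reserved [1B, align 1] → 13; +3 pad (align 4); @16: signature [4B, align 4] → 20; size 20, align 4
@0: gid [9B, align 1] → 9
+7 pad (align 8)
@16: lock [8B, align 8] → 24
@24: cpu [4B, align 4] → 28
@28: pid [4B, align 4] → 32
@32: rss [8B, align 8] → 40
@40: refcount [1B, align 1] → 41
+7 pad (align 8)
@48: prio [8B, align 8] → 56
@56: start_time [20B, align 4] → 76
+4 tail pad (align 8)
size 80, align 8
— Node2 —
@0: refcount [1B, align 1] → 1
+7 pad (align 8)
@8: lock [8B, align 8] → 16
@16: rss [8B, align 8] → 24
@24: prio [8B, align 8] → 32
@32: cpu [4B, align 4] → 36
@36: start_time [20B, align 4] → 56
@56: pid [4B, align 4] → 60
@60: gid [9B, align 1] → 69
+3 tail pad (align 8)
size 72, align 8
80 − 72 = 8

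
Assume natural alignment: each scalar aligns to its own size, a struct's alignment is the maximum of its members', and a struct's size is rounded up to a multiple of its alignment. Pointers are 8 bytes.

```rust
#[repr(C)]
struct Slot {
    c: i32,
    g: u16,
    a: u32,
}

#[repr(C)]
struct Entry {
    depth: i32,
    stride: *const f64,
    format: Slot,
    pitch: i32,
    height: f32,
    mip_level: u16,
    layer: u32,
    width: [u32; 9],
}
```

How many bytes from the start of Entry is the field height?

32

Slot: c at 0 (size 4, align 4) → ends 4; g at 4 (size 2, align 2) → ends 6; pad 2 to align 4 for a; a at 8 (size 4, align 4) → ends 12; total 12 bytes, alignment 4
depth at 0 (size 4, align 4) → ends 4
pad 4 to align 8 for stride
stride at 8 (size 8, align 8) → ends 16
format at 16 (size 12, align 4) → ends 28
pitch at 28 (size 4, align 4) → ends 32
height at 32 (size 4, align 4) → ends 36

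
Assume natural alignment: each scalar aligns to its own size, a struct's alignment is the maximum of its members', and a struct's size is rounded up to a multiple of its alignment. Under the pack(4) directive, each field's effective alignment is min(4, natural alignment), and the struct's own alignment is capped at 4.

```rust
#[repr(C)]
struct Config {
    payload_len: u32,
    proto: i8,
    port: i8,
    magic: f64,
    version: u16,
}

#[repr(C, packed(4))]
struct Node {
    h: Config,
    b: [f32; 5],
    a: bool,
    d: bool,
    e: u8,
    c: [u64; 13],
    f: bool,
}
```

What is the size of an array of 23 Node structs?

Config: 0..4  payload_len  (4B, 4-aligned); 4..5  proto  (1B, 1-aligned); 5..6  port  (1B, 1-aligned); 6..8  -- padding (2B); 8..16  magic  (8B, 8-aligned); 16..18  version  (2B, 2-aligned); 18..24  -- tail padding (6B); sizeof = 24, alignof = 8
0..24  h  (24B, 4-aligned)
24..44  b  (20B, 4-aligned)
44..45  a  (1B, 1-aligned)
45..46  d  (1B, 1-aligned)
46..47  e  (1B, 1-aligned)
47..48  -- padding (1B)
48..152  c  (104B, 4-aligned)
152..153  f  (1B, 1-aligned)
153..156  -- tail padding (3B)
sizeof = 156, alignof = 4
array of 23: 23 × 156 = 3588

3588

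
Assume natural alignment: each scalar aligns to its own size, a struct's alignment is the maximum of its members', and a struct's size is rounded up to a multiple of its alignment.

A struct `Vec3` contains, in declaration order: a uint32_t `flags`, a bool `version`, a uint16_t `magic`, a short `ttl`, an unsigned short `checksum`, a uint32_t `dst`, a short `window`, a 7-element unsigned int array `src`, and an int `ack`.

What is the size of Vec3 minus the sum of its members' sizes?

3

@0: flags [4B, align 4] → 4
@4: version [1B, align 1] → 5
+1 pad (align 2)
@6: magic [2B, align 2] → 8
@8: ttl [2B, align 2] → 10
@10: checksum [2B, align 2] → 12
@12: dst [4B, align 4] → 16
@16: window [2B, align 2] → 18
+2 pad (align 4)
@20: src [28B, align 4] → 48
@48: ack [4B, align 4] → 52
size 52, align 4
data bytes 49, size 52 → padding 3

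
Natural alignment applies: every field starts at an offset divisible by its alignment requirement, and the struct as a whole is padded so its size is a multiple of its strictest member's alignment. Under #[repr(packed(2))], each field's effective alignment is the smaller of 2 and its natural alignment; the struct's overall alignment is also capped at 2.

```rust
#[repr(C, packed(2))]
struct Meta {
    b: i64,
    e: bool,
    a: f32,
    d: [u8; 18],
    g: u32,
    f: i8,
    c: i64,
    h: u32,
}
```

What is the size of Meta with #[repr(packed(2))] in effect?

50

@0: b [8B, align 2] → 8
@8: e [1B, align 1] → 9
+1 pad (align 2)
@10: a [4B, align 2] → 14
@14: d [18B, align 1] → 32
@32: g [4B, align 2] → 36
@36: f [1B, align 1] → 37
+1 pad (align 2)
@38: c [8B, align 2] → 46
@46: h [4B, align 2] → 50
size 50, align 2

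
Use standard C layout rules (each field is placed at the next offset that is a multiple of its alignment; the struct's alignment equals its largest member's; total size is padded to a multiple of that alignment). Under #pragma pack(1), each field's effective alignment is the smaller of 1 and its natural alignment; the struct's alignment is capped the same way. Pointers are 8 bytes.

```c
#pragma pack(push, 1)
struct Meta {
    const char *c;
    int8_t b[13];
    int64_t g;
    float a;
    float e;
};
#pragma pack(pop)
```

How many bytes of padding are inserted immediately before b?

0

0..8  c  (8B, 1-aligned)
8..21  b  (13B, 1-aligned)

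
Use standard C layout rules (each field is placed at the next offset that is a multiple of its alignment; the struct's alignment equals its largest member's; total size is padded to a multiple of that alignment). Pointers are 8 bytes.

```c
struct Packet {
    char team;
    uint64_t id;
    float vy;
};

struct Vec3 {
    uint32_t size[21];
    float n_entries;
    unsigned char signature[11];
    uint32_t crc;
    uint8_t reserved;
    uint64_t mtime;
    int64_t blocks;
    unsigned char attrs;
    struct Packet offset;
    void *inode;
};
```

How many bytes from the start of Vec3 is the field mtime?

Packet: 0..1  team  (1B, 1-aligned); 1..8  -- padding (7B); 8..16  id  (8B, 8-aligned); 16..20  vy  (4B, 4-aligned); 20..24  -- tail padding (4B); sizeof = 24, alignof = 8
0..84  size  (84B, 4-aligned)
84..88  n_entries  (4B, 4-aligned)
88..99  signature  (11B, 1-aligned)
99..100  -- padding (1B)
100..104  crc  (4B, 4-aligned)
104..105  reserved  (1B, 1-aligned)
105..112  -- padding (7B)
112..120  mtime  (8B, 8-aligned)

112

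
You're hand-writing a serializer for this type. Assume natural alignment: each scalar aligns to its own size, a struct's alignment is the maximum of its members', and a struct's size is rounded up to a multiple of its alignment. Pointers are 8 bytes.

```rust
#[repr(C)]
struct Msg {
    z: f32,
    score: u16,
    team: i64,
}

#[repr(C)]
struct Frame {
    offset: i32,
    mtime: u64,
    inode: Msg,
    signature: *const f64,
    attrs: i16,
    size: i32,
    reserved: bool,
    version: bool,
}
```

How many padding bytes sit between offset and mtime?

4

Msg: z at 0 (size 4, align 4) → ends 4; score at 4 (size 2, align 2) → ends 6; pad 2 to align 8 for team; team at 8 (size 8, align 8) → ends 16; total 16 bytes, alignment 8
offset at 0 (size 4, align 4) → ends 4
pad 4 to align 8 for mtime
mtime at 8 (size 8, align 8) → ends 16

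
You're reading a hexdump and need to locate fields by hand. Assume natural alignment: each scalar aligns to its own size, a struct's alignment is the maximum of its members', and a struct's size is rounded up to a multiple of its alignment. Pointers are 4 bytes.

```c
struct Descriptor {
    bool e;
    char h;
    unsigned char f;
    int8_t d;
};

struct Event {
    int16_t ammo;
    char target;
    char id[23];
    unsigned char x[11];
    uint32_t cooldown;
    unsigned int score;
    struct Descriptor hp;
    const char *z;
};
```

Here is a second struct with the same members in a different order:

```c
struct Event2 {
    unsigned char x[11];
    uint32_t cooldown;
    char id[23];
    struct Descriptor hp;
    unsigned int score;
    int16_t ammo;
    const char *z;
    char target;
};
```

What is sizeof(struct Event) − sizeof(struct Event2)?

-4

Descriptor: e at 0 (size 1, align 1) → ends 1; h at 1 (size 1, align 1) → ends 2; f at 2 (size 1, align 1) → ends 3; d at 3 (size 1, align 1) → ends 4; total 4 bytes, alignment 1
ammo at 0 (size 2, align 2) → ends 2
target at 2 (size 1, align 1) → ends 3
id at 3 (size 23, align 1) → ends 26
x at 26 (size 11, align 1) → ends 37
pad 3 to align 4 for cooldown
cooldown at 40 (size 4, align 4) → ends 44
score at 44 (size 4, align 4) → ends 48
hp at 48 (size 4, align 1) → ends 52
z at 52 (size 4, align 4) → ends 56
total 56 bytes, alignment 4
— Event2 —
x at 0 (size 11, align 1) → ends 11
pad 1 to align 4 for cooldown
cooldown at 12 (size 4, align 4) → ends 16
id at 16 (size 23, align 1) → ends 39
hp at 39 (size 4, align 1) → ends 43
pad 1 to align 4 for score
score at 44 (size 4, align 4) → ends 48
ammo at 48 (size 2, align 2) → ends 50
pad 2 to align 4 for z
z at 52 (size 4, align 4) → ends 56
target at 56 (size 1, align 1) → ends 57
tail pad 3 to reach multiple of 4
total 60 bytes, alignment 4
56 − 60 = -4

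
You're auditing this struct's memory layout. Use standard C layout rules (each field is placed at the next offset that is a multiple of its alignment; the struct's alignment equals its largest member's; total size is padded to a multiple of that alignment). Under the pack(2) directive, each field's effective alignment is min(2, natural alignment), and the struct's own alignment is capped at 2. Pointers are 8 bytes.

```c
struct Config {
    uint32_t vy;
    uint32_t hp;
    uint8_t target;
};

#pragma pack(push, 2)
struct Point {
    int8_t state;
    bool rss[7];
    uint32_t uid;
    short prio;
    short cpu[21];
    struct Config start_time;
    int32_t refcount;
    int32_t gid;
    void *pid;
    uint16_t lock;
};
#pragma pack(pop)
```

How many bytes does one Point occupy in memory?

Config: 0..4  vy  (4B, 4-aligned); 4..8  hp  (4B, 4-aligned); 8..9  target  (1B, 1-aligned); 9..12  -- tail padding (3B); sizeof = 12, alignof = 4
0..1  state  (1B, 1-aligned)
1..8  rss  (7B, 1-aligned)
8..12  uid  (4B, 2-aligned)
12..14  prio  (2B, 2-aligned)
14..56  cpu  (42B, 2-aligned)
56..68  start_time  (12B, 2-aligned)
68..72  refcount  (4B, 2-aligned)
72..76  gid  (4B, 2-aligned)
76..84  pid  (8B, 2-aligned)
84..86  lock  (2B, 2-aligned)
sizeof = 86, alignof = 2

86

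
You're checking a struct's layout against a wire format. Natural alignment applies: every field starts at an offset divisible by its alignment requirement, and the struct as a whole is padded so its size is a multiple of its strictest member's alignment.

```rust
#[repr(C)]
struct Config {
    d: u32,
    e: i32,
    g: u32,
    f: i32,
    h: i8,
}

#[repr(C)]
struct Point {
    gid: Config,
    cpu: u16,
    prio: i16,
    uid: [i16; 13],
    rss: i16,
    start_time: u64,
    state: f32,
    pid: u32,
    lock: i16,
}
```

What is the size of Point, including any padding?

Config: d at 0 (size 4, align 4) → ends 4; e at 4 (size 4, align 4) → ends 8; g at 8 (size 4, align 4) → ends 12; f at 12 (size 4, align 4) → ends 16; h at 16 (size 1, align 1) → ends 17; tail pad 3 to reach multiple of 4; total 20 bytes, alignment 4
gid at 0 (size 20, align 4) → ends 20
cpu at 20 (size 2, align 2) → ends 22
prio at 22 (size 2, align 2) → ends 24
uid at 24 (size 26, align 2) → ends 50
rss at 50 (size 2, align 2) → ends 52
pad 4 to align 8 for start_time
start_time at 56 (size 8, align 8) → ends 64
state at 64 (size 4, align 4) → ends 68
pid at 68 (size 4, align 4) → ends 72
lock at 72 (size 2, align 2) → ends 74
tail pad 6 to reach multiple of 8
total 80 bytes, alignment 8

80 bytes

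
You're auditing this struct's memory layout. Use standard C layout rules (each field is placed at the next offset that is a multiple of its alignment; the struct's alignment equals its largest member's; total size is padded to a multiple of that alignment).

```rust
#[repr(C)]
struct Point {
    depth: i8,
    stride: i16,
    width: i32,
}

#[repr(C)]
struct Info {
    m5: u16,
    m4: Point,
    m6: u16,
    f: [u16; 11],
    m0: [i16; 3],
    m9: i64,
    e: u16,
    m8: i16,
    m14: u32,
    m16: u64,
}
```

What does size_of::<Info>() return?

72 bytes

Point: @0: depth [1B, align 1] → 1; +1 pad (align 2); @2: stride [2B, align 2] → 4; @4: width [4B, align 4] → 8; size 8, align 4
@0: m5 [2B, align 2] → 2
+2 pad (align 4)
@4: m4 [8B, align 4] → 12
@12: m6 [2B, align 2] → 14
@14: f [22B, align 2] → 36
@36: m0 [6B, align 2] → 42
+6 pad (align 8)
@48: m9 [8B, align 8] → 56
@56: e [2B, align 2] → 58
@58: m8 [2B, align 2] → 60
@60: m14 [4B, align 4] → 64
@64: m16 [8B, align 8] → 72
size 72, align 8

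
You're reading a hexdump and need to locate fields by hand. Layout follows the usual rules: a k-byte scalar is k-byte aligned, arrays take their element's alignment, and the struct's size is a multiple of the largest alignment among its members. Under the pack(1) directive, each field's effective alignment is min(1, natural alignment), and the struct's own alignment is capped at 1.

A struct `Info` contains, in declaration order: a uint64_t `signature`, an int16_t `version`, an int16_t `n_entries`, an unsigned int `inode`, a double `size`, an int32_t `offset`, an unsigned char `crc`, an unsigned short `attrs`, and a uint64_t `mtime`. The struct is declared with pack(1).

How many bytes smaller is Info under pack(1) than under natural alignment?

natural layout:
  @0: signature [8B, align 8] → 8
  @8: version [2B, align 2] → 10
  @10: n_entries [2B, align 2] → 12
  @12: inode [4B, align 4] → 16
  @16: size [8B, align 8] → 24
  @24: offset [4B, align 4] → 28
  @28: crc [1B, align 1] → 29
  +1 pad (align 2)
  @30: attrs [2B, align 2] → 32
  @32: mtime [8B, align 8] → 40
  size 40, align 8
packed(1) layout:
  @0: signature [8B, align 1] → 8
  @8: version [2B, align 1] → 10
  @10: n_entries [2B, align 1] → 12
  @12: inode [4B, align 1] → 16
  @16: size [8B, align 1] → 24
  @24: offset [4B, align 1] → 28
  @28: crc [1B, align 1] → 29
  @29: attrs [2B, align 1] → 31
  @31: mtime [8B, align 1] → 39
  size 39, align 1
40 − 39 = 1

1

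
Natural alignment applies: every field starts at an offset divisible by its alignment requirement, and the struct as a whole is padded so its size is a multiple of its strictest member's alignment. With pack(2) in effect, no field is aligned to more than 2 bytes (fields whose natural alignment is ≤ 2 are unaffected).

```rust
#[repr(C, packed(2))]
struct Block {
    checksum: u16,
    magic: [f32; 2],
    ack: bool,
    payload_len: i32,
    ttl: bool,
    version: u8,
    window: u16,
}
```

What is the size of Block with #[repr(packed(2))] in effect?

@0: checksum [2B, align 2] → 2
@2: magic [8B, align 2] → 10
@10: ack [1B, align 1] → 11
+1 pad (align 2)
@12: payload_len [4B, align 2] → 16
@16: ttl [1B, align 1] → 17
@17: version [1B, align 1] → 18
@18: window [2B, align 2] → 20
size 20, align 2

20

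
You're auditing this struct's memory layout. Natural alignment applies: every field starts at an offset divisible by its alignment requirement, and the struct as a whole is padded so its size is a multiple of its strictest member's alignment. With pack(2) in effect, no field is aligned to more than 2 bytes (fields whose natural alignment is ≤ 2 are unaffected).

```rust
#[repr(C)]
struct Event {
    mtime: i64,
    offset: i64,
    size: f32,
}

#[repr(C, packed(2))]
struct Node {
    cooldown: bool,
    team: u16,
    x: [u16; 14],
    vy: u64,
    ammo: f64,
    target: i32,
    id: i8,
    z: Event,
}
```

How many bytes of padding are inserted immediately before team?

Event: @0: mtime [8B, align 8] → 8; @8: offset [8B, align 8] → 16; @16: size [4B, align 4] → 20; +4 tail pad (align 8); size 24, align 8
@0: cooldown [1B, align 1] → 1
+1 pad (align 2)
@2: team [2B, align 2] → 4

1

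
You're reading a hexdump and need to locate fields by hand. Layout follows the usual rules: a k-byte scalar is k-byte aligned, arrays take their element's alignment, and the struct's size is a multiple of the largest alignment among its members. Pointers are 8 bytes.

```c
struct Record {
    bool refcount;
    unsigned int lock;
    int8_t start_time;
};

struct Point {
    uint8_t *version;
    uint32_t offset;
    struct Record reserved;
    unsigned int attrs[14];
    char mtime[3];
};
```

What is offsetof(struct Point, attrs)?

Record: refcount at 0 (size 1, align 1) → ends 1; pad 3 to align 4 for lock; lock at 4 (size 4, align 4) → ends 8; start_time at 8 (size 1, align 1) → ends 9; tail pad 3 to reach multiple of 4; total 12 bytes, alignment 4
version at 0 (size 8, align 8) → ends 8
offset at 8 (size 4, align 4) → ends 12
reserved at 12 (size 12, align 4) → ends 24
attrs at 24 (size 56, align 4) → ends 80

24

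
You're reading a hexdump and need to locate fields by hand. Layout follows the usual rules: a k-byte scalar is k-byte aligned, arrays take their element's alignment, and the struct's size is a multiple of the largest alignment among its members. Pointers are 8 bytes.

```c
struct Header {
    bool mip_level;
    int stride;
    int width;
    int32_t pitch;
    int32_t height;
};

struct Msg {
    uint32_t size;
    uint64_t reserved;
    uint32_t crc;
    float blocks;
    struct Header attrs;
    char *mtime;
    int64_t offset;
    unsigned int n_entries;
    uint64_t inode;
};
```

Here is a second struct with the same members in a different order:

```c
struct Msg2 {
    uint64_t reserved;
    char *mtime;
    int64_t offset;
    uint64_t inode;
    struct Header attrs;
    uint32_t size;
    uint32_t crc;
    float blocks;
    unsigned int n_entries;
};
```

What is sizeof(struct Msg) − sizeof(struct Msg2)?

Header: 0..1  mip_level  (1B, 1-aligned); 1..4  -- padding (3B); 4..8  stride  (4B, 4-aligned); 8..12  width  (4B, 4-aligned); 12..16  pitch  (4B, 4-aligned); 16..20  height  (4B, 4-aligned); sizeof = 20, alignof = 4
0..4  size  (4B, 4-aligned)
4..8  -- padding (4B)
8..16  reserved  (8B, 8-aligned)
16..20  crc  (4B, 4-aligned)
20..24  blocks  (4B, 4-aligned)
24..44  attrs  (20B, 4-aligned)
44..48  -- padding (4B)
48..56  mtime  (8B, 8-aligned)
56..64  offset  (8B, 8-aligned)
64..68  n_entries  (4B, 4-aligned)
68..72  -- padding (4B)
72..80  inode  (8B, 8-aligned)
sizeof = 80, alignof = 8
— Msg2 —
0..8  reserved  (8B, 8-aligned)
8..16  mtime  (8B, 8-aligned)
16..24  offset  (8B, 8-aligned)
24..32  inode  (8B, 8-aligned)
32..52  attrs  (20B, 4-aligned)
52..56  size  (4B, 4-aligned)
56..60  crc  (4B, 4-aligned)
60..64  blocks  (4B, 4-aligned)
64..68  n_entries  (4B, 4-aligned)
68..72  -- tail padding (4B)
sizeof = 72, alignof = 8
80 − 72 = 8

8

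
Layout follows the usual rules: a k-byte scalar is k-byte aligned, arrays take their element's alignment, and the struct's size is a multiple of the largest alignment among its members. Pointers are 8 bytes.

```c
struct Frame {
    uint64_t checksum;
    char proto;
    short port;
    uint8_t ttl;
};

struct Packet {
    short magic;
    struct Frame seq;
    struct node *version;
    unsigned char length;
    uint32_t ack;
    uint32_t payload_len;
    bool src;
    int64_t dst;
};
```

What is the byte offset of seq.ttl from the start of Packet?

Frame: @0: checksum [8B, align 8] → 8; @8: proto [1B, align 1] → 9; +1 pad (align 2); @10: port [2B, align 2] → 12; @12: ttl [1B, align 1] → 13; +3 tail pad (align 8); size 16, align 8
@0: magic [2B, align 2] → 2
+6 pad (align 8)
@8: seq [16B, align 8] → 24
within Frame: ttl at 12
8 + 12 = 20

20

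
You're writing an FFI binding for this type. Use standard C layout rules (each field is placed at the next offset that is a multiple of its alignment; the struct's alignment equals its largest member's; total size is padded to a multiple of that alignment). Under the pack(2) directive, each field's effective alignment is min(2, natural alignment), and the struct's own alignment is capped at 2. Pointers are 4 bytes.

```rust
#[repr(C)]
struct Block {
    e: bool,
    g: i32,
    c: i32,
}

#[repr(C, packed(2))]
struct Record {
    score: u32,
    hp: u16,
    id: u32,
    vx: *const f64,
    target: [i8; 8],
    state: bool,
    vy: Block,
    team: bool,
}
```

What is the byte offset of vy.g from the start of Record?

Block: e at 0 (size 1, align 1) → ends 1; pad 3 to align 4 for g; g at 4 (size 4, align 4) → ends 8; c at 8 (size 4, align 4) → ends 12; total 12 bytes, alignment 4
score at 0 (size 4, align 2) → ends 4
hp at 4 (size 2, align 2) → ends 6
id at 6 (size 4, align 2) → ends 10
vx at 10 (size 4, align 2) → ends 14
target at 14 (size 8, align 1) → ends 22
state at 22 (size 1, align 1) → ends 23
pad 1 to align 2 for vy
vy at 24 (size 12, align 2) → ends 36
within Block: g at 4
24 + 4 = 28

28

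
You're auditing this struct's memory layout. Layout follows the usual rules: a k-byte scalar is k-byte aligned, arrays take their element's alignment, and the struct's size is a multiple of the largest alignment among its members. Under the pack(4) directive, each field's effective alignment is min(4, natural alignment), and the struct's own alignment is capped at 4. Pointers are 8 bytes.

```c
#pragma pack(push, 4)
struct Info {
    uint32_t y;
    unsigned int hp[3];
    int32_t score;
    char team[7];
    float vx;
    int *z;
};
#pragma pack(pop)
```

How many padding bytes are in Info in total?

1

@0: y [4B, align 4] → 4
@4: hp [12B, align 4] → 16
@16: score [4B, align 4] → 20
@20: team [7B, align 1] → 27
+1 pad (align 4)
@28: vx [4B, align 4] → 32
@32: z [8B, align 4] → 40
size 40, align 4
data bytes 39, size 40 → padding 1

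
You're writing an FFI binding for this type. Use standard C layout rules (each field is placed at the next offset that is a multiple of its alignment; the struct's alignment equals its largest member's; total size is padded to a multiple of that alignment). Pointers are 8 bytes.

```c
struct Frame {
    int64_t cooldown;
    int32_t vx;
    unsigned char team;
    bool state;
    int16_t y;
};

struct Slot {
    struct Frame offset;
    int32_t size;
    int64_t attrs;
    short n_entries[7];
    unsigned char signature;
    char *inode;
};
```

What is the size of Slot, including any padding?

56 bytes

Frame: @0: cooldown [8B, align 8] → 8; @8: vx [4B, align 4] → 12; @12: team [1B, align 1] → 13; @13: state [1B, align 1] → 14; @14: y [2B, align 2] → 16; size 16, align 8
@0: offset [16B, align 8] → 16
@16: size [4B, align 4] → 20
+4 pad (align 8)
@24: attrs [8B, align 8] → 32
@32: n_entries [14B, align 2] → 46
@46: signature [1B, align 1] → 47
+1 pad (align 8)
@48: inode [8B, align 8] → 56
size 56, align 8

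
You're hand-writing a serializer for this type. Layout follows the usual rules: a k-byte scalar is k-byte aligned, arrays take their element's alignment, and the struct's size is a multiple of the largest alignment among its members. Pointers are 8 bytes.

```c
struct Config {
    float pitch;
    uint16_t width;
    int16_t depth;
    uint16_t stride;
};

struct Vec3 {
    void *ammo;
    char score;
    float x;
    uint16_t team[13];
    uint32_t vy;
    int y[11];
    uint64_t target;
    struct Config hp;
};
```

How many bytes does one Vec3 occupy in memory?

120

Config: pitch at 0 (size 4, align 4) → ends 4; width at 4 (size 2, align 2) → ends 6; depth at 6 (size 2, align 2) → ends 8; stride at 8 (size 2, align 2) → ends 10; tail pad 2 to reach multiple of 4; total 12 bytes, alignment 4
ammo at 0 (size 8, align 8) → ends 8
score at 8 (size 1, align 1) → ends 9
pad 3 to align 4 for x
x at 12 (size 4, align 4) → ends 16
team at 16 (size 26, align 2) → ends 42
pad 2 to align 4 for vy
vy at 44 (size 4, align 4) → ends 48
y at 48 (size 44, align 4) → ends 92
pad 4 to align 8 for target
target at 96 (size 8, align 8) → ends 104
hp at 104 (size 12, align 4) → ends 116
tail pad 4 to reach multiple of 8
total 120 bytes, alignment 8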